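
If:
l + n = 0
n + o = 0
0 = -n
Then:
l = 0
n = 0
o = 0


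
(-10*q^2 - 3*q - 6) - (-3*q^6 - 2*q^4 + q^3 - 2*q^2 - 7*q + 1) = 3*q^6 + 2*q^4 - q^3 - 8*q^2 + 4*q - 7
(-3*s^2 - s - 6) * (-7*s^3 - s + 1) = 21*s^5 + 7*s^4 + 45*s^3 - 2*s^2 + 5*s - 6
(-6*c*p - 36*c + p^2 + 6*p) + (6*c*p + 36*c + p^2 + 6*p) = 2*p^2 + 12*p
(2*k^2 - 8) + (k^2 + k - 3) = 3*k^2 + k - 11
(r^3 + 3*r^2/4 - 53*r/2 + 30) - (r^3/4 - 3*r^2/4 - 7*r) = 3*r^3/4 + 3*r^2/2 - 39*r/2 + 30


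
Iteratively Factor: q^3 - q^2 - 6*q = (q)*(q^2 - q - 6) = q*(q + 2)*(q - 3)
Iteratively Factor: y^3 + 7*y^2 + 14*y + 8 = (y + 2)*(y^2 + 5*y + 4) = (y + 2)*(y + 4)*(y + 1)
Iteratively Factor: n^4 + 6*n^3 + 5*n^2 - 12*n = (n)*(n^3 + 6*n^2 + 5*n - 12) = n*(n - 1)*(n^2 + 7*n + 12) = n*(n - 1)*(n + 4)*(n + 3)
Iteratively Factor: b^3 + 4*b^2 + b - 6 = (b - 1)*(b^2 + 5*b + 6) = (b - 1)*(b + 3)*(b + 2)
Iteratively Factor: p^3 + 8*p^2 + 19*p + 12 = (p + 1)*(p^2 + 7*p + 12) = (p + 1)*(p + 3)*(p + 4)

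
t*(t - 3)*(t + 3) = t^3 - 9*t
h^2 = h^2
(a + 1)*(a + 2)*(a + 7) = a^3 + 10*a^2 + 23*a + 14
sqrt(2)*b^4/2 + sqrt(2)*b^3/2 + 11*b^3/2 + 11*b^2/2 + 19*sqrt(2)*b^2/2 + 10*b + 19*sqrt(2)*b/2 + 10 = (b + 1)*(b + 2*sqrt(2))*(b + 5*sqrt(2)/2)*(sqrt(2)*b/2 + 1)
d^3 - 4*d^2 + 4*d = d*(d - 2)^2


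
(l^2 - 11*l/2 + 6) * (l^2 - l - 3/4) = l^4 - 13*l^3/2 + 43*l^2/4 - 15*l/8 - 9/2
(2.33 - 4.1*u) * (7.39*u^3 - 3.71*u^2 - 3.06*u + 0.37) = -30.299*u^4 + 32.4297*u^3 + 3.9017*u^2 - 8.6468*u + 0.8621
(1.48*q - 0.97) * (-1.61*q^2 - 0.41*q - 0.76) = -2.3828*q^3 + 0.9549*q^2 - 0.7271*q + 0.7372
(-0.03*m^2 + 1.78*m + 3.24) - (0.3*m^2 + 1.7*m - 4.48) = -0.33*m^2 + 0.0800000000000001*m + 7.72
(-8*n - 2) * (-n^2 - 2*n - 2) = 8*n^3 + 18*n^2 + 20*n + 4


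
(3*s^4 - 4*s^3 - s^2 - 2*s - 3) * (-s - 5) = -3*s^5 - 11*s^4 + 21*s^3 + 7*s^2 + 13*s + 15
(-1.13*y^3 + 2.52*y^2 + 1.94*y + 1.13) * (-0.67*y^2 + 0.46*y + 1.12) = 0.7571*y^5 - 2.2082*y^4 - 1.4062*y^3 + 2.9577*y^2 + 2.6926*y + 1.2656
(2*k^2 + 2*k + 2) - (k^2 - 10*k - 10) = k^2 + 12*k + 12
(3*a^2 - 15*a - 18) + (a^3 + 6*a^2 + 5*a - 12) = a^3 + 9*a^2 - 10*a - 30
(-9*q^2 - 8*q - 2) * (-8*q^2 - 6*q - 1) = 72*q^4 + 118*q^3 + 73*q^2 + 20*q + 2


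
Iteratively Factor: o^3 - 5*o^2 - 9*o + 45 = (o + 3)*(o^2 - 8*o + 15) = (o - 3)*(o + 3)*(o - 5)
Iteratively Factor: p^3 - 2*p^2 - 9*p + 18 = (p - 3)*(p^2 + p - 6) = (p - 3)*(p + 3)*(p - 2)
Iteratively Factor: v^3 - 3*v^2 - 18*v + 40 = (v + 4)*(v^2 - 7*v + 10) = (v - 2)*(v + 4)*(v - 5)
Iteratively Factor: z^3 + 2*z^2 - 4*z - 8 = (z + 2)*(z^2 - 4) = (z + 2)^2*(z - 2)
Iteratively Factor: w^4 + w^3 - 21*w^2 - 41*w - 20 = (w + 4)*(w^3 - 3*w^2 - 9*w - 5) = (w + 1)*(w + 4)*(w^2 - 4*w - 5) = (w - 5)*(w + 1)*(w + 4)*(w + 1)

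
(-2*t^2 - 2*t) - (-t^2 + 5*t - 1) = -t^2 - 7*t + 1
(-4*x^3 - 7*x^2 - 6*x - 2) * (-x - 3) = 4*x^4 + 19*x^3 + 27*x^2 + 20*x + 6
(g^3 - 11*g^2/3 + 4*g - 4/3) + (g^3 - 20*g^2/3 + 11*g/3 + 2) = 2*g^3 - 31*g^2/3 + 23*g/3 + 2/3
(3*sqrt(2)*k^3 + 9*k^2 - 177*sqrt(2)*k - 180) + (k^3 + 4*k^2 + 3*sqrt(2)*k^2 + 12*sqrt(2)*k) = k^3 + 3*sqrt(2)*k^3 + 3*sqrt(2)*k^2 + 13*k^2 - 165*sqrt(2)*k - 180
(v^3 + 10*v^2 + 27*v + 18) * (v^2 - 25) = v^5 + 10*v^4 + 2*v^3 - 232*v^2 - 675*v - 450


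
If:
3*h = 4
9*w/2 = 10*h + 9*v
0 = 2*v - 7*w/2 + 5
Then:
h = 4/3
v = -29/27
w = 22/27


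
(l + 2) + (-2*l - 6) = -l - 4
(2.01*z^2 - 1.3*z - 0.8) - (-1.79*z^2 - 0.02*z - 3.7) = 3.8*z^2 - 1.28*z + 2.9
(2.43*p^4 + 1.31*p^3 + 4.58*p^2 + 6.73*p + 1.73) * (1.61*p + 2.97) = 3.9123*p^5 + 9.3262*p^4 + 11.2645*p^3 + 24.4379*p^2 + 22.7734*p + 5.1381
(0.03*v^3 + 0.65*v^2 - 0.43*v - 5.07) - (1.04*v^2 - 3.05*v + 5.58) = 0.03*v^3 - 0.39*v^2 + 2.62*v - 10.65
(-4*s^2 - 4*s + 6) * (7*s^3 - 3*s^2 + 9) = -28*s^5 - 16*s^4 + 54*s^3 - 54*s^2 - 36*s + 54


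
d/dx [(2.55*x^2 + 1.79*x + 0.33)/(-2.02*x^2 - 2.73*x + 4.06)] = (-3.3457*x^2 + 22.0392*x + 8.1683)/(4.0804*x^4 + 11.0292*x^3 - 8.9495*x^2 - 22.1676*x + 16.4836)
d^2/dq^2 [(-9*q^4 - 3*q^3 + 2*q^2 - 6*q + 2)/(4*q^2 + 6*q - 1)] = 2*(-144*q^6 - 648*q^5 - 864*q^4 + 168*q^3 + 120*q^2 + 63*q + 46)/(64*q^6 + 288*q^5 + 384*q^4 + 72*q^3 - 96*q^2 + 18*q - 1)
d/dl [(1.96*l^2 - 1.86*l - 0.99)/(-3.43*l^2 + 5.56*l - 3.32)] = (4.5178*l^2 - 19.8058*l + 11.6796)/(11.7649*l^4 - 38.1416*l^3 + 53.6888*l^2 - 36.9184*l + 11.0224)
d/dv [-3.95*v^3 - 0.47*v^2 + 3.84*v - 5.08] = -11.85*v^2 - 0.94*v + 3.84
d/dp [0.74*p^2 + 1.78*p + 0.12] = 1.48*p + 1.78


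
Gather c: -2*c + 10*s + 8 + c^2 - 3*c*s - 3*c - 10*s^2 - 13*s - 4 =c^2 + c*(-3*s - 5) - 10*s^2 - 3*s + 4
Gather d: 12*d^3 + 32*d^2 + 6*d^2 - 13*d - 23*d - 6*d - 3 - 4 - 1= 12*d^3 + 38*d^2 - 42*d - 8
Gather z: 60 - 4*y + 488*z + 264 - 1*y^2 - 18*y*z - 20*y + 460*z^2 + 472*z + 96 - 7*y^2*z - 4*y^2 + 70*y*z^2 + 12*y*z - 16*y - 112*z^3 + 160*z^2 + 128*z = -5*y^2 - 40*y - 112*z^3 + z^2*(70*y + 620) + z*(-7*y^2 - 6*y + 1088) + 420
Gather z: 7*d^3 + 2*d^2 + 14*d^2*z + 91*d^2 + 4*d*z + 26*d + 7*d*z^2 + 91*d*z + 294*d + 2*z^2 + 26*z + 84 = 7*d^3 + 93*d^2 + 320*d + z^2*(7*d + 2) + z*(14*d^2 + 95*d + 26) + 84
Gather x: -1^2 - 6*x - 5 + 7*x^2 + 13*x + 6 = 7*x^2 + 7*x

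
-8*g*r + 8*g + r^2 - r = (-8*g + r)*(r - 1)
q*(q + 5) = q^2 + 5*q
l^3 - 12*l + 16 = (l - 2)^2*(l + 4)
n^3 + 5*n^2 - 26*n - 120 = (n - 5)*(n + 4)*(n + 6)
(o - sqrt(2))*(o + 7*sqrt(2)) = o^2 + 6*sqrt(2)*o - 14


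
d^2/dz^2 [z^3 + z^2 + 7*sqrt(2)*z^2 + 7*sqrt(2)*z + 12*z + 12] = 6*z + 2 + 14*sqrt(2)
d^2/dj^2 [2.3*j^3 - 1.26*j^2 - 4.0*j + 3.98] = 13.8*j - 2.52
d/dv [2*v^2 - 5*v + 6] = 4*v - 5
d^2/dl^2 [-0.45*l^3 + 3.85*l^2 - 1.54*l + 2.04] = 7.7 - 2.7*l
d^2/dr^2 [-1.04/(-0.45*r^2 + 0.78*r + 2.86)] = (0.4212*r^2 - 0.73008*r - 1.04*(0.9*r - 0.78)*(1.8*r - 1.56) - 2.67696)/(-0.45*r^2 + 0.78*r + 2.86)^3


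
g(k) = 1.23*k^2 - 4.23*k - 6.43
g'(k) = 2.46*k - 4.23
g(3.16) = -7.51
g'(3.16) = 3.54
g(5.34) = 6.06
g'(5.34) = 8.91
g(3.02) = -7.99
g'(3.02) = 3.20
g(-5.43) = 52.81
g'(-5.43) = -17.59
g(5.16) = 4.49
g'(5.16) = 8.46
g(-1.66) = 3.98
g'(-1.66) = -8.31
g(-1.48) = 2.52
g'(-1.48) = -7.87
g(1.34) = -9.89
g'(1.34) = -0.93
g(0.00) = -6.43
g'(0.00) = -4.23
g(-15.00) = 333.77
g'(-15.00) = -41.13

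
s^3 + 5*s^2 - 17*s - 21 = (s - 3)*(s + 1)*(s + 7)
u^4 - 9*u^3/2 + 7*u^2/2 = u^2*(u - 7/2)*(u - 1)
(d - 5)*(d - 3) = d^2 - 8*d + 15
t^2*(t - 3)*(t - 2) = t^4 - 5*t^3 + 6*t^2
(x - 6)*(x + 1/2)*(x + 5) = x^3 - x^2/2 - 61*x/2 - 15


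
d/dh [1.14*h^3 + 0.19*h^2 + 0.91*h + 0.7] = 3.42*h^2 + 0.38*h + 0.91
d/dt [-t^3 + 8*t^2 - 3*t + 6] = -3*t^2 + 16*t - 3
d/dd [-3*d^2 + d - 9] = 1 - 6*d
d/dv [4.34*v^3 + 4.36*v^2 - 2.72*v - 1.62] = 13.02*v^2 + 8.72*v - 2.72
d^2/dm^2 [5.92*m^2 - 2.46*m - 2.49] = 11.8400000000000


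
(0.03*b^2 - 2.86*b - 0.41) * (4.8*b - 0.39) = 0.144*b^3 - 13.7397*b^2 - 0.8526*b + 0.1599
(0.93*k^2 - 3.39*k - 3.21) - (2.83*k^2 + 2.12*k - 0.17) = -1.9*k^2 - 5.51*k - 3.04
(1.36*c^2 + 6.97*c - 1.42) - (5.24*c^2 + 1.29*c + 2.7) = -3.88*c^2 + 5.68*c - 4.12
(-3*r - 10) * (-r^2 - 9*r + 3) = 3*r^3 + 37*r^2 + 81*r - 30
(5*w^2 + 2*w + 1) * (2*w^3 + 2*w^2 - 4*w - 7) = 10*w^5 + 14*w^4 - 14*w^3 - 41*w^2 - 18*w - 7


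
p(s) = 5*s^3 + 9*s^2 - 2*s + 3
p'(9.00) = 1375.00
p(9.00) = 4359.00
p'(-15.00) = 3103.00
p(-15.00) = -14817.00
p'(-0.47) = -7.15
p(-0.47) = 5.41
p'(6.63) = 776.69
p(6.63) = 1842.52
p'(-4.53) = 224.27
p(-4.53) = -268.05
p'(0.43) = 8.51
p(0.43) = 4.20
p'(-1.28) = -0.46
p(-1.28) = 9.82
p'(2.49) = 135.82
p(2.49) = 131.01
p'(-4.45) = 214.94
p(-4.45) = -250.48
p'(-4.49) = 219.58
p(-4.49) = -259.17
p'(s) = 15*s^2 + 18*s - 2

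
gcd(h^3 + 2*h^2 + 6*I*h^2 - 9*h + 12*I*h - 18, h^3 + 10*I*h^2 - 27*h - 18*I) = h + 3*I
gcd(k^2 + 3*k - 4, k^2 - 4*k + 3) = k - 1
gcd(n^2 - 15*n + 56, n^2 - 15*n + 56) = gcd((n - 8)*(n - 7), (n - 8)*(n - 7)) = n^2 - 15*n + 56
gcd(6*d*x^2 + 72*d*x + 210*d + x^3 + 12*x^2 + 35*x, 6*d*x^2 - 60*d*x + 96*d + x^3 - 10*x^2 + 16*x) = 6*d + x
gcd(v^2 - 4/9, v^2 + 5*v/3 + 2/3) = v + 2/3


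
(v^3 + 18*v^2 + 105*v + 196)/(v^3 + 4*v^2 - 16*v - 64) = (v^2 + 14*v + 49)/(v^2 - 16)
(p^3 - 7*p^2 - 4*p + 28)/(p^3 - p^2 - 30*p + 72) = (p^3 - 7*p^2 - 4*p + 28)/(p^3 - p^2 - 30*p + 72)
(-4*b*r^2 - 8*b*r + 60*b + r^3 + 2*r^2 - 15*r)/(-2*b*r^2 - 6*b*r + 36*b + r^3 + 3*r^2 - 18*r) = (-4*b*r - 20*b + r^2 + 5*r)/(-2*b*r - 12*b + r^2 + 6*r)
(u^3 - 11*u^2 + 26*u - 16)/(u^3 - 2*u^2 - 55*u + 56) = (u - 2)/(u + 7)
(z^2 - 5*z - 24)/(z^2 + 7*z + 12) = (z - 8)/(z + 4)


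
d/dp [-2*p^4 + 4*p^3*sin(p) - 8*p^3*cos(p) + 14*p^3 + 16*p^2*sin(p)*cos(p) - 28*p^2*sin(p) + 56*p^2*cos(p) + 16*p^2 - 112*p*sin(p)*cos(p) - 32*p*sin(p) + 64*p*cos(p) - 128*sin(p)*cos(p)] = 8*p^3*sin(p) + 4*p^3*cos(p) - 8*p^3 - 44*p^2*sin(p) - 52*p^2*cos(p) + 16*p^2*cos(2*p) + 42*p^2 - 120*p*sin(p) + 16*p*sin(2*p) + 80*p*cos(p) - 112*p*cos(2*p) + 32*p - 32*sin(p) - 56*sin(2*p) + 64*cos(p) - 128*cos(2*p)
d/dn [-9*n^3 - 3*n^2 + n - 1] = -27*n^2 - 6*n + 1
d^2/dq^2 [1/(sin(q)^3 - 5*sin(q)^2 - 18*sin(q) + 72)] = (-9*sin(q)^6 + 55*sin(q)^5 - 52*sin(q)^4 + 298*sin(q)^3 - 1722*sin(q)^2 - 1188*sin(q) + 1368)/(sin(q)^3 - 5*sin(q)^2 - 18*sin(q) + 72)^3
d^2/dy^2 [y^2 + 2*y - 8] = 2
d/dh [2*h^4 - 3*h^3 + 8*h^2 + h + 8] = 8*h^3 - 9*h^2 + 16*h + 1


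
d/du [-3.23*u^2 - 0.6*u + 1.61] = -6.46*u - 0.6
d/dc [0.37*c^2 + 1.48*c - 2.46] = 0.74*c + 1.48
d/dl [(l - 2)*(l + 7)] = 2*l + 5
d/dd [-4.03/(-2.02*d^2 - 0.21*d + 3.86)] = (-16.2812*d - 0.8463)/(2.02*d^2 + 0.21*d - 3.86)^2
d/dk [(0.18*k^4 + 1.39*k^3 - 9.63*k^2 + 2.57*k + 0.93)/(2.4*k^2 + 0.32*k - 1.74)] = (0.864*k^5 + 3.5088*k^4 - 0.363199999999999*k^3 - 16.5054*k^2 + 29.0484*k - 4.7694)/(5.76*k^4 + 1.536*k^3 - 8.2496*k^2 - 1.1136*k + 3.0276)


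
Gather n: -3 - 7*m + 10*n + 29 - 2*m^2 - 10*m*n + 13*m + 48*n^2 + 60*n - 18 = -2*m^2 + 6*m + 48*n^2 + n*(70 - 10*m) + 8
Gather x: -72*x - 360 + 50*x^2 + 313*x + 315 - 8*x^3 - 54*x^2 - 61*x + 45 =-8*x^3 - 4*x^2 + 180*x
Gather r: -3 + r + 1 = r - 2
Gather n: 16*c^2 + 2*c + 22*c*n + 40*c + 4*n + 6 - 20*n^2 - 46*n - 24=16*c^2 + 42*c - 20*n^2 + n*(22*c - 42) - 18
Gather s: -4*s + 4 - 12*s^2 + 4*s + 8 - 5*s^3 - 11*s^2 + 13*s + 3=-5*s^3 - 23*s^2 + 13*s + 15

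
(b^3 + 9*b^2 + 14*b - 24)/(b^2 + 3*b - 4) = b + 6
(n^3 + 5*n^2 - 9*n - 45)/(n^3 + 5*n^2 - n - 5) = (n^2 - 9)/(n^2 - 1)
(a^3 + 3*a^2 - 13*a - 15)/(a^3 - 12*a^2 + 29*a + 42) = (a^2 + 2*a - 15)/(a^2 - 13*a + 42)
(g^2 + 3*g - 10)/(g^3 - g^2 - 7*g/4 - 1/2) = 4*(g + 5)/(4*g^2 + 4*g + 1)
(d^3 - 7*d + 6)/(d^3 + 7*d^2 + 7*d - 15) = (d - 2)/(d + 5)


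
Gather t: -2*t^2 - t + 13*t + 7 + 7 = -2*t^2 + 12*t + 14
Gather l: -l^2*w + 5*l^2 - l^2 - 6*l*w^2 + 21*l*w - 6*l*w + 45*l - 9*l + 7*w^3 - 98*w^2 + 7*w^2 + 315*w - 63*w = l^2*(4 - w) + l*(-6*w^2 + 15*w + 36) + 7*w^3 - 91*w^2 + 252*w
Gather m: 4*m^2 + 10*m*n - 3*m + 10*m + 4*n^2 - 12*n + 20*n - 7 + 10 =4*m^2 + m*(10*n + 7) + 4*n^2 + 8*n + 3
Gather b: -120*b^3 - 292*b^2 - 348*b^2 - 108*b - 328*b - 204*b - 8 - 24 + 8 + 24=-120*b^3 - 640*b^2 - 640*b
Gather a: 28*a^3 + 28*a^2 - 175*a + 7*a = 28*a^3 + 28*a^2 - 168*a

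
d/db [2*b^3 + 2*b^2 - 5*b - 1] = 6*b^2 + 4*b - 5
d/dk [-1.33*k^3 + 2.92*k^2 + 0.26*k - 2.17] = -3.99*k^2 + 5.84*k + 0.26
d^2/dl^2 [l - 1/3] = 0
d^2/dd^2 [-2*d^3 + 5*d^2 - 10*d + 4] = 10 - 12*d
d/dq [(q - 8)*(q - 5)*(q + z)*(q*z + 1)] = z*(q - 8)*(q - 5)*(q + z) + (q - 8)*(q - 5)*(q*z + 1) + (q - 8)*(q + z)*(q*z + 1) + (q - 5)*(q + z)*(q*z + 1)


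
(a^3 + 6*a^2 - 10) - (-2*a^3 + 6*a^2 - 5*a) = 3*a^3 + 5*a - 10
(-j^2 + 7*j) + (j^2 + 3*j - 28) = 10*j - 28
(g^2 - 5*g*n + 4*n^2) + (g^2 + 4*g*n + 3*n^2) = 2*g^2 - g*n + 7*n^2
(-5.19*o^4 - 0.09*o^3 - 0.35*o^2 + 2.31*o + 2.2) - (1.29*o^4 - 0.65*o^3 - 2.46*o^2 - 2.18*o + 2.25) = -6.48*o^4 + 0.56*o^3 + 2.11*o^2 + 4.49*o - 0.0499999999999998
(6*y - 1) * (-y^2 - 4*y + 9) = -6*y^3 - 23*y^2 + 58*y - 9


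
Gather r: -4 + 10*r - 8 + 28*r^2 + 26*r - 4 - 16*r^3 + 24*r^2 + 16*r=-16*r^3 + 52*r^2 + 52*r - 16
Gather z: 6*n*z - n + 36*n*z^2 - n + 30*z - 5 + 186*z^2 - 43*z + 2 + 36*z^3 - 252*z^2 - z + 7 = -2*n + 36*z^3 + z^2*(36*n - 66) + z*(6*n - 14) + 4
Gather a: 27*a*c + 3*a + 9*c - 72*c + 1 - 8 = a*(27*c + 3) - 63*c - 7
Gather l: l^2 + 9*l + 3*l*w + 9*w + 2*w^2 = l^2 + l*(3*w + 9) + 2*w^2 + 9*w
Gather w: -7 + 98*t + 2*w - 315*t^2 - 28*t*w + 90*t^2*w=-315*t^2 + 98*t + w*(90*t^2 - 28*t + 2) - 7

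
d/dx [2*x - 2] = 2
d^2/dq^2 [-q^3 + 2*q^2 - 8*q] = 4 - 6*q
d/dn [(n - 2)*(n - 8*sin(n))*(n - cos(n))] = (2 - n)*(n - cos(n))*(8*cos(n) - 1) + (n - 2)*(n - 8*sin(n))*(sin(n) + 1) + (n - 8*sin(n))*(n - cos(n))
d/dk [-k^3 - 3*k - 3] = -3*k^2 - 3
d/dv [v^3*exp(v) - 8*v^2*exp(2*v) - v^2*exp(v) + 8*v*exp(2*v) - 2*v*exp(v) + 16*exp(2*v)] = (v^3 - 16*v^2*exp(v) + 2*v^2 - 4*v + 40*exp(v) - 2)*exp(v)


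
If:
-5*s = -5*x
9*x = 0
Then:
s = 0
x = 0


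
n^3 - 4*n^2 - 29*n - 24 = (n - 8)*(n + 1)*(n + 3)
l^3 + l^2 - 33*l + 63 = (l - 3)^2*(l + 7)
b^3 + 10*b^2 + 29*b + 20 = (b + 1)*(b + 4)*(b + 5)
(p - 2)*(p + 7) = p^2 + 5*p - 14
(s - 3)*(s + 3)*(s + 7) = s^3 + 7*s^2 - 9*s - 63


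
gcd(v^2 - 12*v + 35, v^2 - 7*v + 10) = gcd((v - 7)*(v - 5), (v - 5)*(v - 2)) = v - 5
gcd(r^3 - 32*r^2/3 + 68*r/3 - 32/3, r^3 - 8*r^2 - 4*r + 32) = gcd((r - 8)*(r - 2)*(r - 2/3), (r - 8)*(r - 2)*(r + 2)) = r^2 - 10*r + 16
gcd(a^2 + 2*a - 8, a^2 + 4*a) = a + 4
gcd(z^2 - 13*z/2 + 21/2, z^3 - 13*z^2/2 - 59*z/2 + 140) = z - 7/2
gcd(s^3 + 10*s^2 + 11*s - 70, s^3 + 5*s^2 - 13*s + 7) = s + 7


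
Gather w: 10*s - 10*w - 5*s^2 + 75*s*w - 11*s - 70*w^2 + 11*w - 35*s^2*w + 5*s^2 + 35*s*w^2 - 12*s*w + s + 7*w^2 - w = w^2*(35*s - 63) + w*(-35*s^2 + 63*s)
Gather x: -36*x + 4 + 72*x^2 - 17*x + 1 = 72*x^2 - 53*x + 5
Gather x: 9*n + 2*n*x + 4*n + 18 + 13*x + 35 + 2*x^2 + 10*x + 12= 13*n + 2*x^2 + x*(2*n + 23) + 65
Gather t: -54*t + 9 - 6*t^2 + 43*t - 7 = -6*t^2 - 11*t + 2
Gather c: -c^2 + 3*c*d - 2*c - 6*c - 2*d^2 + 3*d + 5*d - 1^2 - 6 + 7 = -c^2 + c*(3*d - 8) - 2*d^2 + 8*d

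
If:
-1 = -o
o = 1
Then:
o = 1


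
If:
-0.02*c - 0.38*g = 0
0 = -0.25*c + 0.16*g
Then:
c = 0.00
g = 0.00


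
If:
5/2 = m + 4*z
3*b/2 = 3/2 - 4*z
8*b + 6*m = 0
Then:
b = -6/17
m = 8/17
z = 69/136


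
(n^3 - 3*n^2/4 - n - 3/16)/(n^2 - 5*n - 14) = (-n^3 + 3*n^2/4 + n + 3/16)/(-n^2 + 5*n + 14)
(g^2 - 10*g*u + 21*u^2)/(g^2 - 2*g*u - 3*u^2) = (g - 7*u)/(g + u)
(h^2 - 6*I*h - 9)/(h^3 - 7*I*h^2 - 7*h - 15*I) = (h - 3*I)/(h^2 - 4*I*h + 5)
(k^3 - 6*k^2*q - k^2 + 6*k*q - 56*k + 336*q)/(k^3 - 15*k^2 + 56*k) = (k^2 - 6*k*q + 7*k - 42*q)/(k*(k - 7))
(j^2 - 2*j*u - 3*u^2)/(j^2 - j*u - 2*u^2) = (-j + 3*u)/(-j + 2*u)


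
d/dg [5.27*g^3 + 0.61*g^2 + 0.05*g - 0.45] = 15.81*g^2 + 1.22*g + 0.05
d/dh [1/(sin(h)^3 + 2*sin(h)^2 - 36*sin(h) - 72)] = (-3*sin(h)^2 - 4*sin(h) + 36)*cos(h)/(sin(h)^3 + 2*sin(h)^2 - 36*sin(h) - 72)^2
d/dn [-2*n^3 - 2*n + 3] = -6*n^2 - 2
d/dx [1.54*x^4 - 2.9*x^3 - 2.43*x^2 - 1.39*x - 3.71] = 6.16*x^3 - 8.7*x^2 - 4.86*x - 1.39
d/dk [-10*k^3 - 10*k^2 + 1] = 10*k*(-3*k - 2)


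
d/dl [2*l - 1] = 2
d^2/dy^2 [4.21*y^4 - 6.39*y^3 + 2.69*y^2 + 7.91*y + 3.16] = 50.52*y^2 - 38.34*y + 5.38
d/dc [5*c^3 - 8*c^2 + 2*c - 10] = 15*c^2 - 16*c + 2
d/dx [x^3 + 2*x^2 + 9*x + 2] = 3*x^2 + 4*x + 9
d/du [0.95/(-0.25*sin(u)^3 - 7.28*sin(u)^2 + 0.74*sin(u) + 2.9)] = (0.7125*sin(u)^2 + 13.832*sin(u) - 0.703)*cos(u)/(0.25*sin(u)^3 + 7.28*sin(u)^2 - 0.74*sin(u) - 2.9)^2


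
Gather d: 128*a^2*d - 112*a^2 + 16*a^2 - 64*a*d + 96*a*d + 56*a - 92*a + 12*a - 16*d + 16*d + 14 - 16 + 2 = -96*a^2 - 24*a + d*(128*a^2 + 32*a)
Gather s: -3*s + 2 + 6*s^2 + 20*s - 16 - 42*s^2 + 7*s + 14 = -36*s^2 + 24*s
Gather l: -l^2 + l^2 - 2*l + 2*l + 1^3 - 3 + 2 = 0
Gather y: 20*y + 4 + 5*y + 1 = 25*y + 5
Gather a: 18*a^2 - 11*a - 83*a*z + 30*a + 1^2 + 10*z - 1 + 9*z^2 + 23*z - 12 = 18*a^2 + a*(19 - 83*z) + 9*z^2 + 33*z - 12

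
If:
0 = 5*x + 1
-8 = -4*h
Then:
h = 2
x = -1/5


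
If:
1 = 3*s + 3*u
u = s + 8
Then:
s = -23/6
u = 25/6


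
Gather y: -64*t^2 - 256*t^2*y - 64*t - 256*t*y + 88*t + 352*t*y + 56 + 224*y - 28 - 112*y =-64*t^2 + 24*t + y*(-256*t^2 + 96*t + 112) + 28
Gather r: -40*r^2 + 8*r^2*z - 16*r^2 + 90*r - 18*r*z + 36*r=r^2*(8*z - 56) + r*(126 - 18*z)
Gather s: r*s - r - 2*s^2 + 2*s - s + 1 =-r - 2*s^2 + s*(r + 1) + 1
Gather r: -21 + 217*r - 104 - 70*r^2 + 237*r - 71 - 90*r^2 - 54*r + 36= -160*r^2 + 400*r - 160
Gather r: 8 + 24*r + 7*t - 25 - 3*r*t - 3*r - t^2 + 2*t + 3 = r*(21 - 3*t) - t^2 + 9*t - 14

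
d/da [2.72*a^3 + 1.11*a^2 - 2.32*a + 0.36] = 8.16*a^2 + 2.22*a - 2.32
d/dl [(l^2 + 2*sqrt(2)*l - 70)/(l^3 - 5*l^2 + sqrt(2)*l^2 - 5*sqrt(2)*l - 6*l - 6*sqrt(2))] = (-2*(l + sqrt(2))*(-l^3 - sqrt(2)*l^2 + 5*l^2 + 6*l + 5*sqrt(2)*l + 6*sqrt(2)) + (l^2 + 2*sqrt(2)*l - 70)*(-3*l^2 - 2*sqrt(2)*l + 10*l + 6 + 5*sqrt(2)))/(-l^3 - sqrt(2)*l^2 + 5*l^2 + 6*l + 5*sqrt(2)*l + 6*sqrt(2))^2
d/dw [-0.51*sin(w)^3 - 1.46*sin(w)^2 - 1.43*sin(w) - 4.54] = (-2.92*sin(w) + 0.765*cos(2*w) - 2.195)*cos(w)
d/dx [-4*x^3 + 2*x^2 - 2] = 4*x*(1 - 3*x)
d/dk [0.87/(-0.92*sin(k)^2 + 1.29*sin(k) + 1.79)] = (1.6008*sin(k) - 1.1223)*cos(k)/(-0.92*sin(k)^2 + 1.29*sin(k) + 1.79)^2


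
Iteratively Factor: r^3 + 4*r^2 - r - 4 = (r + 1)*(r^2 + 3*r - 4) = (r + 1)*(r + 4)*(r - 1)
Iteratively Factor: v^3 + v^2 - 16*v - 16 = (v + 1)*(v^2 - 16) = (v + 1)*(v + 4)*(v - 4)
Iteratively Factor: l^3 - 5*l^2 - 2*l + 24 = (l - 4)*(l^2 - l - 6) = (l - 4)*(l + 2)*(l - 3)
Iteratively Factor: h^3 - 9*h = (h + 3)*(h^2 - 3*h) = (h - 3)*(h + 3)*(h)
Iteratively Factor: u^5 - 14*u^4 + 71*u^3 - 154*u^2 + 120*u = (u - 4)*(u^4 - 10*u^3 + 31*u^2 - 30*u) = (u - 5)*(u - 4)*(u^3 - 5*u^2 + 6*u) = u*(u - 5)*(u - 4)*(u^2 - 5*u + 6) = u*(u - 5)*(u - 4)*(u - 3)*(u - 2)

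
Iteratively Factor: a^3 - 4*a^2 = (a)*(a^2 - 4*a) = a^2*(a - 4)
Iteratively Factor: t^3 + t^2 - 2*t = (t - 1)*(t^2 + 2*t) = t*(t - 1)*(t + 2)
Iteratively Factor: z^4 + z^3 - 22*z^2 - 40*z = (z + 4)*(z^3 - 3*z^2 - 10*z) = (z - 5)*(z + 4)*(z^2 + 2*z) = (z - 5)*(z + 2)*(z + 4)*(z)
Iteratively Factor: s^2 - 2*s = (s - 2)*(s)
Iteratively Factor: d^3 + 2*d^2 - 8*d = (d + 4)*(d^2 - 2*d) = (d - 2)*(d + 4)*(d)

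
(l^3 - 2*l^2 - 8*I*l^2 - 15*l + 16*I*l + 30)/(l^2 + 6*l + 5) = (l^3 + l^2*(-2 - 8*I) + l*(-15 + 16*I) + 30)/(l^2 + 6*l + 5)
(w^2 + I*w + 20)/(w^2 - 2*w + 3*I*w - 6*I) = (w^2 + I*w + 20)/(w^2 + w*(-2 + 3*I) - 6*I)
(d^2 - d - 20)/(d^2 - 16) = (d - 5)/(d - 4)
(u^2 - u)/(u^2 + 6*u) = (u - 1)/(u + 6)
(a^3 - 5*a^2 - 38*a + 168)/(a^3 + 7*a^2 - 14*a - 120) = (a - 7)/(a + 5)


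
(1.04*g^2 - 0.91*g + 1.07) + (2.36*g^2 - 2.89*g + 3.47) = 3.4*g^2 - 3.8*g + 4.54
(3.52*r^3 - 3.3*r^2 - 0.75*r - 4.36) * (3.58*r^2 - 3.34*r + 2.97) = 12.6016*r^5 - 23.5708*r^4 + 18.7914*r^3 - 22.9048*r^2 + 12.3349*r - 12.9492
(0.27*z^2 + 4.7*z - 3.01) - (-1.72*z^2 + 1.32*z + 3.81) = 1.99*z^2 + 3.38*z - 6.82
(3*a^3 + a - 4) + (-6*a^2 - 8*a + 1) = 3*a^3 - 6*a^2 - 7*a - 3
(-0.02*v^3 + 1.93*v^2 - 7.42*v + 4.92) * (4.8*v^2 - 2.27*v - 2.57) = -0.096*v^5 + 9.3094*v^4 - 39.9457*v^3 + 35.4993*v^2 + 7.901*v - 12.6444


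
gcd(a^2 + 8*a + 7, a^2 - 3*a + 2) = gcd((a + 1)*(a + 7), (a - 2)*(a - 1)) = 1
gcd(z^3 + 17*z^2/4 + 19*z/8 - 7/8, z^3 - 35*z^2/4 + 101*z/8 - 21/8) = z - 1/4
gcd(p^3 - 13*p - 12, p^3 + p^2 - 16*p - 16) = p^2 - 3*p - 4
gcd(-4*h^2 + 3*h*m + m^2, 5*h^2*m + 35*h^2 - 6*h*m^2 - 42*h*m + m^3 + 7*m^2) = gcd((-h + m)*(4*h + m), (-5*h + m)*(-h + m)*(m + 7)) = h - m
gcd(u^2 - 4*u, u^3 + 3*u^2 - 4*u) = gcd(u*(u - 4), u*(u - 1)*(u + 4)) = u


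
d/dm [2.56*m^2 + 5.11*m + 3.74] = 5.12*m + 5.11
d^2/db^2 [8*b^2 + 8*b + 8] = 16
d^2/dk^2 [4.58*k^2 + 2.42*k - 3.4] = 9.16000000000000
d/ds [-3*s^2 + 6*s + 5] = 6 - 6*s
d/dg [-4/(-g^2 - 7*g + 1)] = 4*(-2*g - 7)/(g^2 + 7*g - 1)^2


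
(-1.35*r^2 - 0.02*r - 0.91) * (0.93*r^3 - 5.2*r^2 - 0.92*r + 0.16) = -1.2555*r^5 + 7.0014*r^4 + 0.4997*r^3 + 4.5344*r^2 + 0.834*r - 0.1456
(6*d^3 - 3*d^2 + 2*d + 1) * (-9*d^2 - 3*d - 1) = -54*d^5 + 9*d^4 - 15*d^3 - 12*d^2 - 5*d - 1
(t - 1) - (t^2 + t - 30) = 29 - t^2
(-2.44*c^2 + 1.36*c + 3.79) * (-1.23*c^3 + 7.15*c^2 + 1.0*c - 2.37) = 3.0012*c^5 - 19.1188*c^4 + 2.6223*c^3 + 34.2413*c^2 + 0.5668*c - 8.9823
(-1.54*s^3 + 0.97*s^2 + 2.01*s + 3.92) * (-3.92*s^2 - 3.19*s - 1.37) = 6.0368*s^5 + 1.1102*s^4 - 8.8637*s^3 - 23.1072*s^2 - 15.2585*s - 5.3704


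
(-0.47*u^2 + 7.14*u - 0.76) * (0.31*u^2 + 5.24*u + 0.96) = -0.1457*u^4 - 0.2494*u^3 + 36.7268*u^2 + 2.872*u - 0.7296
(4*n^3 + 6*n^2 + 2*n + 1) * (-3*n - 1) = -12*n^4 - 22*n^3 - 12*n^2 - 5*n - 1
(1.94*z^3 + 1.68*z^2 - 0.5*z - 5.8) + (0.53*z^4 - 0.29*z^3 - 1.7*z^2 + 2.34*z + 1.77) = 0.53*z^4 + 1.65*z^3 - 0.02*z^2 + 1.84*z - 4.03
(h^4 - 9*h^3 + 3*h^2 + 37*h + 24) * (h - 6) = h^5 - 15*h^4 + 57*h^3 + 19*h^2 - 198*h - 144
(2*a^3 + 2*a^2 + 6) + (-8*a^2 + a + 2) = 2*a^3 - 6*a^2 + a + 8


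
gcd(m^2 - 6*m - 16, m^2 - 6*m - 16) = m^2 - 6*m - 16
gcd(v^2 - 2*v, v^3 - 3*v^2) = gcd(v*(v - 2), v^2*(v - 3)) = v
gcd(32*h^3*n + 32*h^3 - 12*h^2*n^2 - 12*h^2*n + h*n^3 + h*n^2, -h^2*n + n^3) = 1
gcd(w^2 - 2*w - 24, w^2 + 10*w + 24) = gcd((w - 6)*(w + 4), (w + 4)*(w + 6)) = w + 4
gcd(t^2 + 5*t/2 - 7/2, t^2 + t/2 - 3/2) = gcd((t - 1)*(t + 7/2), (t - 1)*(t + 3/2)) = t - 1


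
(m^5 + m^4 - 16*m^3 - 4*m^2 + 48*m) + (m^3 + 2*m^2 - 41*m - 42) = m^5 + m^4 - 15*m^3 - 2*m^2 + 7*m - 42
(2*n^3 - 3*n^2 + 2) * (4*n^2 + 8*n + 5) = 8*n^5 + 4*n^4 - 14*n^3 - 7*n^2 + 16*n + 10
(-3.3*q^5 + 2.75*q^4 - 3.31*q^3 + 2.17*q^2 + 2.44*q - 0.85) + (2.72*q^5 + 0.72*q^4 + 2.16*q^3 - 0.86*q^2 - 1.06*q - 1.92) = -0.58*q^5 + 3.47*q^4 - 1.15*q^3 + 1.31*q^2 + 1.38*q - 2.77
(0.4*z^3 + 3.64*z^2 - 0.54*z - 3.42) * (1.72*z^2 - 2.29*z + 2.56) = 0.688*z^5 + 5.3448*z^4 - 8.2404*z^3 + 4.6726*z^2 + 6.4494*z - 8.7552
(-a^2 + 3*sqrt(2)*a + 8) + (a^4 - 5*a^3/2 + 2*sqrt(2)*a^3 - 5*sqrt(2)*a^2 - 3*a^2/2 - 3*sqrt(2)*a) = a^4 - 5*a^3/2 + 2*sqrt(2)*a^3 - 5*sqrt(2)*a^2 - 5*a^2/2 + 8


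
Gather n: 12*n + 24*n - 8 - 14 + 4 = 36*n - 18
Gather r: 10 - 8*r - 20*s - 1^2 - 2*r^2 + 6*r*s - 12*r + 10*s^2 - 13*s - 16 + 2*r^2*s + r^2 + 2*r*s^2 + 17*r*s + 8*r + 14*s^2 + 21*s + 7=r^2*(2*s - 1) + r*(2*s^2 + 23*s - 12) + 24*s^2 - 12*s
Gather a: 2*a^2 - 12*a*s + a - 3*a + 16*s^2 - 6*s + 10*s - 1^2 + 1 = 2*a^2 + a*(-12*s - 2) + 16*s^2 + 4*s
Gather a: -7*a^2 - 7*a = -7*a^2 - 7*a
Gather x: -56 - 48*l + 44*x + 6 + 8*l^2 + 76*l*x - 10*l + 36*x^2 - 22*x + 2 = 8*l^2 - 58*l + 36*x^2 + x*(76*l + 22) - 48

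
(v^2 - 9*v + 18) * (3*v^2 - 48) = 3*v^4 - 27*v^3 + 6*v^2 + 432*v - 864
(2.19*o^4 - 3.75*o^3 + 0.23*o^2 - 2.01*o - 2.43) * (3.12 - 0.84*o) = -1.8396*o^5 + 9.9828*o^4 - 11.8932*o^3 + 2.406*o^2 - 4.23*o - 7.5816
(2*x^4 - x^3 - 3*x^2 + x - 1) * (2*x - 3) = 4*x^5 - 8*x^4 - 3*x^3 + 11*x^2 - 5*x + 3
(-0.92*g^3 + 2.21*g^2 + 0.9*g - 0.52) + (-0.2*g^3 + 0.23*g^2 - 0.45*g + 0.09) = -1.12*g^3 + 2.44*g^2 + 0.45*g - 0.43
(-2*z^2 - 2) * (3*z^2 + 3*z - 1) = -6*z^4 - 6*z^3 - 4*z^2 - 6*z + 2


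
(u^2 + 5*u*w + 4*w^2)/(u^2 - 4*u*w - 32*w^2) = (u + w)/(u - 8*w)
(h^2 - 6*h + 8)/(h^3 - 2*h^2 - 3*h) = (-h^2 + 6*h - 8)/(h*(-h^2 + 2*h + 3))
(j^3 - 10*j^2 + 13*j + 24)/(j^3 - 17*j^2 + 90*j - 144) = (j + 1)/(j - 6)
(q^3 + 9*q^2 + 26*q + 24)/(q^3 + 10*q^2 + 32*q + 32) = (q + 3)/(q + 4)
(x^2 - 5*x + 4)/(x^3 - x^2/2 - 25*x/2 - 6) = 2*(x - 1)/(2*x^2 + 7*x + 3)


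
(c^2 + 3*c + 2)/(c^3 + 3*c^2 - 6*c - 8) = (c + 2)/(c^2 + 2*c - 8)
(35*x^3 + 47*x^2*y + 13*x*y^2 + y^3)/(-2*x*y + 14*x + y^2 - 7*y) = (-35*x^3 - 47*x^2*y - 13*x*y^2 - y^3)/(2*x*y - 14*x - y^2 + 7*y)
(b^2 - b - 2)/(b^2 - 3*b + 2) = (b + 1)/(b - 1)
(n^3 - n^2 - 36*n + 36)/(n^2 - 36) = n - 1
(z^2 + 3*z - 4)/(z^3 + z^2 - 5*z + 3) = (z + 4)/(z^2 + 2*z - 3)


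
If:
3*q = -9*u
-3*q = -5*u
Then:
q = 0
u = 0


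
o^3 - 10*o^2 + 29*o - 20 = (o - 5)*(o - 4)*(o - 1)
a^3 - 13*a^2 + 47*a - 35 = (a - 7)*(a - 5)*(a - 1)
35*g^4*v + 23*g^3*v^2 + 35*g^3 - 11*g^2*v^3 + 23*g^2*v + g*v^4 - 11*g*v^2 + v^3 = (-7*g + v)*(-5*g + v)*(g + v)*(g*v + 1)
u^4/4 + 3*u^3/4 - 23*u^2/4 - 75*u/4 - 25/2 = (u/2 + 1/2)*(u/2 + 1)*(u - 5)*(u + 5)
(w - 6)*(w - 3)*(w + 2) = w^3 - 7*w^2 + 36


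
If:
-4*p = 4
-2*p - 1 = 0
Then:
No Solution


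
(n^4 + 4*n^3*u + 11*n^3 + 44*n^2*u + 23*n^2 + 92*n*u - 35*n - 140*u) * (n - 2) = n^5 + 4*n^4*u + 9*n^4 + 36*n^3*u + n^3 + 4*n^2*u - 81*n^2 - 324*n*u + 70*n + 280*u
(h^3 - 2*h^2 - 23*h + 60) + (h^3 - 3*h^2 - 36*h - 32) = 2*h^3 - 5*h^2 - 59*h + 28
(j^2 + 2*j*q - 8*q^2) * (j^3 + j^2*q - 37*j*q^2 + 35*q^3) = j^5 + 3*j^4*q - 43*j^3*q^2 - 47*j^2*q^3 + 366*j*q^4 - 280*q^5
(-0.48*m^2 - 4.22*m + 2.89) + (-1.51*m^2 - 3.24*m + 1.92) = -1.99*m^2 - 7.46*m + 4.81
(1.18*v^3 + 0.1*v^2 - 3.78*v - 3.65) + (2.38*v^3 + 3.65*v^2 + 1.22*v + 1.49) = 3.56*v^3 + 3.75*v^2 - 2.56*v - 2.16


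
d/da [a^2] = 2*a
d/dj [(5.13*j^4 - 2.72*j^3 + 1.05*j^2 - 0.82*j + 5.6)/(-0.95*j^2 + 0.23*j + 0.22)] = (-9.747*j^5 + 6.1237*j^4 + 3.2632*j^3 - 2.3327*j^2 + 11.102*j - 1.4684)/(0.9025*j^4 - 0.437*j^3 - 0.3651*j^2 + 0.1012*j + 0.0484)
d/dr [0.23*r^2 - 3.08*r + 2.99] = 0.46*r - 3.08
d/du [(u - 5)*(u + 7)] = 2*u + 2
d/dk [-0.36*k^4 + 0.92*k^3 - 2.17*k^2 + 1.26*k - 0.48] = -1.44*k^3 + 2.76*k^2 - 4.34*k + 1.26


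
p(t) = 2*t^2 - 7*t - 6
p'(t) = 4*t - 7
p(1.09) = -11.25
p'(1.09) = -2.64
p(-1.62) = 10.59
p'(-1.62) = -13.48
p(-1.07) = 3.78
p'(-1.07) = -11.28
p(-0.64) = -0.70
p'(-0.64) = -9.56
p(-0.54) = -1.64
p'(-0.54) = -9.16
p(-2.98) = 32.62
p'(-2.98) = -18.92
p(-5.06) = 80.63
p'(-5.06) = -27.24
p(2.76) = -10.08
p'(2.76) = 4.04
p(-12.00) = 366.00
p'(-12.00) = -55.00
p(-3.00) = 33.00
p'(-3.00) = -19.00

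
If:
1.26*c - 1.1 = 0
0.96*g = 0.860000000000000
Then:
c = 0.87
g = 0.90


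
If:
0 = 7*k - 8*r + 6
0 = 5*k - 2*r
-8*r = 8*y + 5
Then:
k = 6/13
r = 15/13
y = -185/104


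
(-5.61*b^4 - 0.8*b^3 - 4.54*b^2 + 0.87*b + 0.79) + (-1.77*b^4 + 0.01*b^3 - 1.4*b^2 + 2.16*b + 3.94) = -7.38*b^4 - 0.79*b^3 - 5.94*b^2 + 3.03*b + 4.73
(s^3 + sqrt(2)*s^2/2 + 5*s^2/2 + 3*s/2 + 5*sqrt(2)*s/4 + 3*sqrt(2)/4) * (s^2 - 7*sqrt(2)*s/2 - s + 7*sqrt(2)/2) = s^5 - 3*sqrt(2)*s^4 + 3*s^4/2 - 9*sqrt(2)*s^3/2 - 9*s^3/2 - 27*s^2/4 + 3*sqrt(2)*s^2 + 7*s/2 + 9*sqrt(2)*s/2 + 21/4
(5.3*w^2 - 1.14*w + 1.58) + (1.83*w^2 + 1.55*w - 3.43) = 7.13*w^2 + 0.41*w - 1.85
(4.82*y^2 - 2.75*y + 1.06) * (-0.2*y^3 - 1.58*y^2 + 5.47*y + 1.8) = -0.964*y^5 - 7.0656*y^4 + 30.4984*y^3 - 8.0413*y^2 + 0.8482*y + 1.908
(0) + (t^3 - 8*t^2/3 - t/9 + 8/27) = t^3 - 8*t^2/3 - t/9 + 8/27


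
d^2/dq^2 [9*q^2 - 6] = 18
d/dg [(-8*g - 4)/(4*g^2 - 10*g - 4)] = 2*(4*g^2 + 4*g - 1)/(4*g^4 - 20*g^3 + 17*g^2 + 20*g + 4)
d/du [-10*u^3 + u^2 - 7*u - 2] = -30*u^2 + 2*u - 7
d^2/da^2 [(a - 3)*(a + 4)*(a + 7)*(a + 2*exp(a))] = 2*a^3*exp(a) + 28*a^2*exp(a) + 12*a^2 + 66*a*exp(a) + 48*a - 156*exp(a) - 10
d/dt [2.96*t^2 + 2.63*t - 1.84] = 5.92*t + 2.63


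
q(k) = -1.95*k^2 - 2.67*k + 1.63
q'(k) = -3.9*k - 2.67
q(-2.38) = -3.06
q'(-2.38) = 6.61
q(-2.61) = -4.68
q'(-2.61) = 7.51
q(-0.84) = 2.50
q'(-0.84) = 0.61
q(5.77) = -78.70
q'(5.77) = -25.17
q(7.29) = -121.47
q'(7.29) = -31.10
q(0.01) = 1.60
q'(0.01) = -2.71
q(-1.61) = 0.87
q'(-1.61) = 3.61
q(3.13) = -25.83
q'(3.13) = -14.88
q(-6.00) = -52.55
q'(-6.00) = 20.73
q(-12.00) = -247.13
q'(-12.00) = 44.13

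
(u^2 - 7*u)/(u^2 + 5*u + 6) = u*(u - 7)/(u^2 + 5*u + 6)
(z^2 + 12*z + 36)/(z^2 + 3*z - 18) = (z + 6)/(z - 3)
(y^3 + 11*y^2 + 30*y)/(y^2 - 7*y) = (y^2 + 11*y + 30)/(y - 7)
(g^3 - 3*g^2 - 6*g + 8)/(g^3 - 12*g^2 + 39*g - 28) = (g + 2)/(g - 7)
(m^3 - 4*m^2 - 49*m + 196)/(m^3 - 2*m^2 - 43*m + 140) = (m - 7)/(m - 5)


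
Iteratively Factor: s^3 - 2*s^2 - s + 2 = (s - 2)*(s^2 - 1) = (s - 2)*(s - 1)*(s + 1)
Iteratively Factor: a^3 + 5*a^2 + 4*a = (a + 1)*(a^2 + 4*a) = a*(a + 1)*(a + 4)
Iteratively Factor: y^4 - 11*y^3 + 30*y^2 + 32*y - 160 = (y - 4)*(y^3 - 7*y^2 + 2*y + 40) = (y - 5)*(y - 4)*(y^2 - 2*y - 8) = (y - 5)*(y - 4)^2*(y + 2)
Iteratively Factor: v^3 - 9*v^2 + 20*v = (v)*(v^2 - 9*v + 20) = v*(v - 5)*(v - 4)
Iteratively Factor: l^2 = (l)*(l)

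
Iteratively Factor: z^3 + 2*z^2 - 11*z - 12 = (z + 1)*(z^2 + z - 12) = (z + 1)*(z + 4)*(z - 3)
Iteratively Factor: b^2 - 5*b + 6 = (b - 2)*(b - 3)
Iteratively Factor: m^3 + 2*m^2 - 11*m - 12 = (m + 4)*(m^2 - 2*m - 3) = (m + 1)*(m + 4)*(m - 3)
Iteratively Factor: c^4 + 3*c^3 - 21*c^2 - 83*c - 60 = (c + 3)*(c^3 - 21*c - 20) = (c - 5)*(c + 3)*(c^2 + 5*c + 4) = (c - 5)*(c + 3)*(c + 4)*(c + 1)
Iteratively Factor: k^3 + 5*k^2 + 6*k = (k + 3)*(k^2 + 2*k) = k*(k + 3)*(k + 2)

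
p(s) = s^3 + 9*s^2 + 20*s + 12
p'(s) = 3*s^2 + 18*s + 20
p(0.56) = 26.20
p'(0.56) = 31.02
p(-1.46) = -1.13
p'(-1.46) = 0.11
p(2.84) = 164.30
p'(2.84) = 95.32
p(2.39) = 124.86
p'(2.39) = 80.16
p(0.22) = 16.85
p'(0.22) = 24.11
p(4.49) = 373.76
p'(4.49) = 161.30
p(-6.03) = -0.61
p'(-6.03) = 20.54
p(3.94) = 291.68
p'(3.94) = 137.49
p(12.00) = 3276.00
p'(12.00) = 668.00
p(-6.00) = 0.00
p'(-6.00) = 20.00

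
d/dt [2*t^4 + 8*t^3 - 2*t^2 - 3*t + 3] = 8*t^3 + 24*t^2 - 4*t - 3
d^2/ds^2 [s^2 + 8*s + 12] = 2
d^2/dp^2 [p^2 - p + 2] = 2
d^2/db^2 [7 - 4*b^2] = -8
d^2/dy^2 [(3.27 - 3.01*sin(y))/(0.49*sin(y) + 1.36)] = (-2.790991*sin(y)^2 + 7.746424*sin(y) + 5.581982)/(0.117649*sin(y)^3 + 0.979608*sin(y)^2 + 2.718912*sin(y) + 2.515456)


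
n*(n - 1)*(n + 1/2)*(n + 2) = n^4 + 3*n^3/2 - 3*n^2/2 - n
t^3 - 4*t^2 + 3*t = t*(t - 3)*(t - 1)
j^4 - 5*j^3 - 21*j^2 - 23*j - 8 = (j - 8)*(j + 1)^3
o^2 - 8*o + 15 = (o - 5)*(o - 3)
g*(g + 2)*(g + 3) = g^3 + 5*g^2 + 6*g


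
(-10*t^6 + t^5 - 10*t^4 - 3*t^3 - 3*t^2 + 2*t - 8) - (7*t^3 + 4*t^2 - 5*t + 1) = -10*t^6 + t^5 - 10*t^4 - 10*t^3 - 7*t^2 + 7*t - 9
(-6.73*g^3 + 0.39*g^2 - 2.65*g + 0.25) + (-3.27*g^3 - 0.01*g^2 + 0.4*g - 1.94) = -10.0*g^3 + 0.38*g^2 - 2.25*g - 1.69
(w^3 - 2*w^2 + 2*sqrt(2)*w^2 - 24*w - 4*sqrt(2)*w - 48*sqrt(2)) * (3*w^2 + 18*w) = 3*w^5 + 6*sqrt(2)*w^4 + 12*w^4 - 108*w^3 + 24*sqrt(2)*w^3 - 432*w^2 - 216*sqrt(2)*w^2 - 864*sqrt(2)*w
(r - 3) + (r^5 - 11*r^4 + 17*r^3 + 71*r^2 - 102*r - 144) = r^5 - 11*r^4 + 17*r^3 + 71*r^2 - 101*r - 147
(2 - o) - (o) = 2 - 2*o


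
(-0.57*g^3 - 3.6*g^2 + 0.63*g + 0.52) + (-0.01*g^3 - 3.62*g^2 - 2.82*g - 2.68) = -0.58*g^3 - 7.22*g^2 - 2.19*g - 2.16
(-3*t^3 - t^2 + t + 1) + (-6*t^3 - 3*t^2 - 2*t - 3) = -9*t^3 - 4*t^2 - t - 2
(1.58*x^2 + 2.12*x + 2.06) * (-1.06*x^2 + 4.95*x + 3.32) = -1.6748*x^4 + 5.5738*x^3 + 13.556*x^2 + 17.2354*x + 6.8392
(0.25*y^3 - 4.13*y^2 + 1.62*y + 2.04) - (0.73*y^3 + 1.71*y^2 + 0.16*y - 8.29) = -0.48*y^3 - 5.84*y^2 + 1.46*y + 10.33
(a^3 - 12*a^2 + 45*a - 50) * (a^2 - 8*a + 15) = a^5 - 20*a^4 + 156*a^3 - 590*a^2 + 1075*a - 750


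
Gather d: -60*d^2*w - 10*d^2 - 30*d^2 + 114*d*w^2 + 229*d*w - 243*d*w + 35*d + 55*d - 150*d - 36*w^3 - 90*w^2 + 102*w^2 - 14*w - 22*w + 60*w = d^2*(-60*w - 40) + d*(114*w^2 - 14*w - 60) - 36*w^3 + 12*w^2 + 24*w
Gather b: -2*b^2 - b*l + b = -2*b^2 + b*(1 - l)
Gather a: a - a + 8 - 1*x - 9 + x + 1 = 0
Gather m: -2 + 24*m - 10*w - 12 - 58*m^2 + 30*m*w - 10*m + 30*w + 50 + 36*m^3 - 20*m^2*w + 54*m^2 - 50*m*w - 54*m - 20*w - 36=36*m^3 + m^2*(-20*w - 4) + m*(-20*w - 40)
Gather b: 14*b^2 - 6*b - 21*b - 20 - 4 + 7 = 14*b^2 - 27*b - 17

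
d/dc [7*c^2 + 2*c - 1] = 14*c + 2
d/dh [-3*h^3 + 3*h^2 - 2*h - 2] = -9*h^2 + 6*h - 2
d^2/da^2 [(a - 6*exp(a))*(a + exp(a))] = -5*a*exp(a) - 24*exp(2*a) - 10*exp(a) + 2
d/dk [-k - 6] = -1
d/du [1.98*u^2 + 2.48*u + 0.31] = 3.96*u + 2.48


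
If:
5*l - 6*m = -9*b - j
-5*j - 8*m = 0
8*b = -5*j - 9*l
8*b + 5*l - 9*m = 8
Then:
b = -1136/429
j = 2624/429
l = -448/429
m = -1640/429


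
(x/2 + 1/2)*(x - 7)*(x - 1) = x^3/2 - 7*x^2/2 - x/2 + 7/2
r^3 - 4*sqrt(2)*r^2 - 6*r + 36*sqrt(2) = (r - 3*sqrt(2))^2*(r + 2*sqrt(2))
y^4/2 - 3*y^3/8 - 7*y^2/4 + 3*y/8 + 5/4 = (y/2 + 1/2)*(y - 2)*(y - 1)*(y + 5/4)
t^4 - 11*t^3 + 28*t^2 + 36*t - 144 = (t - 6)*(t - 4)*(t - 3)*(t + 2)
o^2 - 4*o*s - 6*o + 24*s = (o - 6)*(o - 4*s)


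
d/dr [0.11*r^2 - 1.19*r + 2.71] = 0.22*r - 1.19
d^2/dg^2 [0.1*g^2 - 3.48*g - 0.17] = 0.200000000000000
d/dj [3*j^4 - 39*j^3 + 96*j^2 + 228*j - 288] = 12*j^3 - 117*j^2 + 192*j + 228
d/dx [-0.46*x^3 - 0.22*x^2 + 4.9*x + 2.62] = -1.38*x^2 - 0.44*x + 4.9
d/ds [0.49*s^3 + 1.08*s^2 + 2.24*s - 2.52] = 1.47*s^2 + 2.16*s + 2.24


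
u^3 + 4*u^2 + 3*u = u*(u + 1)*(u + 3)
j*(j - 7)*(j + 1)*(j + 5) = j^4 - j^3 - 37*j^2 - 35*j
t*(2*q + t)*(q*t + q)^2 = 2*q^3*t^3 + 4*q^3*t^2 + 2*q^3*t + q^2*t^4 + 2*q^2*t^3 + q^2*t^2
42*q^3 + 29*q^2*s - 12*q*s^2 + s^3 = (-7*q + s)*(-6*q + s)*(q + s)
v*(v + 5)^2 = v^3 + 10*v^2 + 25*v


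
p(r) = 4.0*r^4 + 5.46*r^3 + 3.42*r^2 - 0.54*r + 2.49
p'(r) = 16.0*r^3 + 16.38*r^2 + 6.84*r - 0.54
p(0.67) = 6.11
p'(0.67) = 16.21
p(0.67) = 6.11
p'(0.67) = 16.21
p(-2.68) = 129.75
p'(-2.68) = -209.20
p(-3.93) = 680.20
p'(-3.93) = -745.61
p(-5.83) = 3660.93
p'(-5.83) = -2654.16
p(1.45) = 43.23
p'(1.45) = 92.59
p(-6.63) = 6294.01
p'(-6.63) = -3988.82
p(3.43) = 814.86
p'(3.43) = 861.29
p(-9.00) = 22548.03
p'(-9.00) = -10399.32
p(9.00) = 30498.99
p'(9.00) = 13051.80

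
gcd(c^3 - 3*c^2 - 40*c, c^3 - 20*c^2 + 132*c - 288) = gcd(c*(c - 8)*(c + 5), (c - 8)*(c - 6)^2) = c - 8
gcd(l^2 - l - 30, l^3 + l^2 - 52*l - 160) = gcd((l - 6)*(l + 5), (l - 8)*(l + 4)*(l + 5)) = l + 5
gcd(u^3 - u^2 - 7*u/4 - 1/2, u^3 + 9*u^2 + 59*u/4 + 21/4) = u + 1/2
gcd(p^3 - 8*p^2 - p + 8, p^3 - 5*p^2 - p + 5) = p^2 - 1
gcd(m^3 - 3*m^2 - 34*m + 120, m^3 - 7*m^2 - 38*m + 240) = m^2 + m - 30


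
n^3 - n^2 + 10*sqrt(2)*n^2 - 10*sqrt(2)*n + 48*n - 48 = (n - 1)*(n + 4*sqrt(2))*(n + 6*sqrt(2))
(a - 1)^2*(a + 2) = a^3 - 3*a + 2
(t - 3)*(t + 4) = t^2 + t - 12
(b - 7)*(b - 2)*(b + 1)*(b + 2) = b^4 - 6*b^3 - 11*b^2 + 24*b + 28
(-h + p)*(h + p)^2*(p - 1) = -h^3*p + h^3 - h^2*p^2 + h^2*p + h*p^3 - h*p^2 + p^4 - p^3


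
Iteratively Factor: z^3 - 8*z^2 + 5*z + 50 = (z + 2)*(z^2 - 10*z + 25) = (z - 5)*(z + 2)*(z - 5)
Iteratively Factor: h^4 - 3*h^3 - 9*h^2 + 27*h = (h - 3)*(h^3 - 9*h) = h*(h - 3)*(h^2 - 9) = h*(h - 3)^2*(h + 3)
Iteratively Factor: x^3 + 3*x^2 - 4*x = (x - 1)*(x^2 + 4*x) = (x - 1)*(x + 4)*(x)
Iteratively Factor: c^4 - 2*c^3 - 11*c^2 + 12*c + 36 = (c + 2)*(c^3 - 4*c^2 - 3*c + 18) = (c - 3)*(c + 2)*(c^2 - c - 6) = (c - 3)^2*(c + 2)*(c + 2)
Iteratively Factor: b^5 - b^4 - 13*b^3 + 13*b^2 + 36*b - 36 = (b + 3)*(b^4 - 4*b^3 - b^2 + 16*b - 12) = (b - 2)*(b + 3)*(b^3 - 2*b^2 - 5*b + 6) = (b - 2)*(b + 2)*(b + 3)*(b^2 - 4*b + 3) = (b - 2)*(b - 1)*(b + 2)*(b + 3)*(b - 3)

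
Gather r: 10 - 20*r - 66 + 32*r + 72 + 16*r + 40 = 28*r + 56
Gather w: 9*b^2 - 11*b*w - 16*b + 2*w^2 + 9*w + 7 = 9*b^2 - 16*b + 2*w^2 + w*(9 - 11*b) + 7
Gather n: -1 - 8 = -9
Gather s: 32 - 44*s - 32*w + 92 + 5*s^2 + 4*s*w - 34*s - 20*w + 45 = 5*s^2 + s*(4*w - 78) - 52*w + 169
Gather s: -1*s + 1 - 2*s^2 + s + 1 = 2 - 2*s^2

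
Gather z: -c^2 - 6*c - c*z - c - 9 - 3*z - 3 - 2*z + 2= -c^2 - 7*c + z*(-c - 5) - 10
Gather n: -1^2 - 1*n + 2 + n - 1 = 0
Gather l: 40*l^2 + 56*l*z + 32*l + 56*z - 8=40*l^2 + l*(56*z + 32) + 56*z - 8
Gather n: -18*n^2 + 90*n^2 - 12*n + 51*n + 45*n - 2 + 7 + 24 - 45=72*n^2 + 84*n - 16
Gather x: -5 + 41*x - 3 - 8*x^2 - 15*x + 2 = -8*x^2 + 26*x - 6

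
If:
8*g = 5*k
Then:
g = 5*k/8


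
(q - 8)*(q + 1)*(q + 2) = q^3 - 5*q^2 - 22*q - 16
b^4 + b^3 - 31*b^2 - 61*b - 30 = (b - 6)*(b + 1)^2*(b + 5)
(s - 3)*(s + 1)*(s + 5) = s^3 + 3*s^2 - 13*s - 15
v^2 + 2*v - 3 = (v - 1)*(v + 3)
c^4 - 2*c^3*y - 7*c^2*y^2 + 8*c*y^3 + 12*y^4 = (c - 3*y)*(c - 2*y)*(c + y)*(c + 2*y)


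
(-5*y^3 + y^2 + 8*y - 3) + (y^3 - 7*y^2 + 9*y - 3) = -4*y^3 - 6*y^2 + 17*y - 6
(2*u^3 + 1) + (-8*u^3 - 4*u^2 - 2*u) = -6*u^3 - 4*u^2 - 2*u + 1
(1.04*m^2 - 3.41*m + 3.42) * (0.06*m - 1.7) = 0.0624*m^3 - 1.9726*m^2 + 6.0022*m - 5.814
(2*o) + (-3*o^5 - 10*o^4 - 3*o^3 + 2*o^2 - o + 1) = -3*o^5 - 10*o^4 - 3*o^3 + 2*o^2 + o + 1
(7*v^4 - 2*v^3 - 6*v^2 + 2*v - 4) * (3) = 21*v^4 - 6*v^3 - 18*v^2 + 6*v - 12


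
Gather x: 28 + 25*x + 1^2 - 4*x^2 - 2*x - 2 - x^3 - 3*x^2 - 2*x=-x^3 - 7*x^2 + 21*x + 27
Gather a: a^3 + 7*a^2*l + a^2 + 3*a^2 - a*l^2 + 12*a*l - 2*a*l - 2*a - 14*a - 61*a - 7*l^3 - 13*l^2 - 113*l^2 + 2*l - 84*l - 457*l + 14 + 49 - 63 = a^3 + a^2*(7*l + 4) + a*(-l^2 + 10*l - 77) - 7*l^3 - 126*l^2 - 539*l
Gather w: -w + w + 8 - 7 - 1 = 0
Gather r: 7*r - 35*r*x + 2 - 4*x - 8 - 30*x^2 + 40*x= r*(7 - 35*x) - 30*x^2 + 36*x - 6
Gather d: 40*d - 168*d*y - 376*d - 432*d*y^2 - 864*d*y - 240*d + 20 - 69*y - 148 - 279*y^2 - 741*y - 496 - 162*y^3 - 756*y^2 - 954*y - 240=d*(-432*y^2 - 1032*y - 576) - 162*y^3 - 1035*y^2 - 1764*y - 864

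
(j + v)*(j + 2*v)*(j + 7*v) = j^3 + 10*j^2*v + 23*j*v^2 + 14*v^3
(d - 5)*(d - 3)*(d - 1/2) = d^3 - 17*d^2/2 + 19*d - 15/2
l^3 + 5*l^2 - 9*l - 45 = (l - 3)*(l + 3)*(l + 5)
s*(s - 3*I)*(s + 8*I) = s^3 + 5*I*s^2 + 24*s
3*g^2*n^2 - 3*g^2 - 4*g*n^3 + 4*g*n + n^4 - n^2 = (-3*g + n)*(-g + n)*(n - 1)*(n + 1)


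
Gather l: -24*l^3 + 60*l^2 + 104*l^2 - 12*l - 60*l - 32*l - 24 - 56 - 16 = -24*l^3 + 164*l^2 - 104*l - 96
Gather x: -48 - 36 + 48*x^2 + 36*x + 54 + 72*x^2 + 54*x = 120*x^2 + 90*x - 30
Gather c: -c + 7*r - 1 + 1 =-c + 7*r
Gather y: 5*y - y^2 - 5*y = -y^2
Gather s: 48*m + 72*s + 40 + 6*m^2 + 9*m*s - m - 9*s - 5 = 6*m^2 + 47*m + s*(9*m + 63) + 35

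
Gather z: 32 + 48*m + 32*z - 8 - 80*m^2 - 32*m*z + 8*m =-80*m^2 + 56*m + z*(32 - 32*m) + 24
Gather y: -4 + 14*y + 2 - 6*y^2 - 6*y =-6*y^2 + 8*y - 2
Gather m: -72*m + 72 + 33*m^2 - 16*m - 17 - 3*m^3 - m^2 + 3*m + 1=-3*m^3 + 32*m^2 - 85*m + 56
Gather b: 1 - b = 1 - b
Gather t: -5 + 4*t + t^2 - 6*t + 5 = t^2 - 2*t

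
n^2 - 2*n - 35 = (n - 7)*(n + 5)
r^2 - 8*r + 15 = (r - 5)*(r - 3)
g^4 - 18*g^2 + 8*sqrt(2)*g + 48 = (g - 2*sqrt(2))^2*(g + sqrt(2))*(g + 3*sqrt(2))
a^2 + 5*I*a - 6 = (a + 2*I)*(a + 3*I)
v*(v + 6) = v^2 + 6*v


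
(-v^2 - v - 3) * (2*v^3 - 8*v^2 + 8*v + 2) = -2*v^5 + 6*v^4 - 6*v^3 + 14*v^2 - 26*v - 6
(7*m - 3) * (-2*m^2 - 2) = -14*m^3 + 6*m^2 - 14*m + 6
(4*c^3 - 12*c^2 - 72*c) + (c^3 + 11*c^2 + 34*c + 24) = 5*c^3 - c^2 - 38*c + 24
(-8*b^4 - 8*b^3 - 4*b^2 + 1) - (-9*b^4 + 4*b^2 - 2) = b^4 - 8*b^3 - 8*b^2 + 3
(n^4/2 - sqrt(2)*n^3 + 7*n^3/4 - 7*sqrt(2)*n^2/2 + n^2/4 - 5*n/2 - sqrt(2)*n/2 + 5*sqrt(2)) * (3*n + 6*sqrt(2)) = 3*n^5/2 + 21*n^4/4 - 45*n^3/4 - 99*n^2/2 - 6*n + 60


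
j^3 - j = j*(j - 1)*(j + 1)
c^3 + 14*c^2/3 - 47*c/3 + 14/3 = (c - 2)*(c - 1/3)*(c + 7)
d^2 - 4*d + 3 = (d - 3)*(d - 1)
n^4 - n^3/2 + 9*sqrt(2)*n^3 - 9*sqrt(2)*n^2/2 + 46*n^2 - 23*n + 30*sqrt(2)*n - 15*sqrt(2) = (n - 1/2)*(n + sqrt(2))*(n + 3*sqrt(2))*(n + 5*sqrt(2))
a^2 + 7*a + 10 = (a + 2)*(a + 5)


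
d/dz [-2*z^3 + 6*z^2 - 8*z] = -6*z^2 + 12*z - 8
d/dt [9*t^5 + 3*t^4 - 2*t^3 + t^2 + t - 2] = 45*t^4 + 12*t^3 - 6*t^2 + 2*t + 1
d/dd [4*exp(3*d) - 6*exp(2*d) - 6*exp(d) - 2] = (12*exp(2*d) - 12*exp(d) - 6)*exp(d)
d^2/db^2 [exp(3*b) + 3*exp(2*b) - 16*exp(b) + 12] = (9*exp(2*b) + 12*exp(b) - 16)*exp(b)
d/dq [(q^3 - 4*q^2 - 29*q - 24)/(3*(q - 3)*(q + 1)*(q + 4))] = 2*(q^2 + 4*q + 14)/(q^4 + 2*q^3 - 23*q^2 - 24*q + 144)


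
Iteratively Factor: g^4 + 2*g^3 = (g)*(g^3 + 2*g^2) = g*(g + 2)*(g^2) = g^2*(g + 2)*(g)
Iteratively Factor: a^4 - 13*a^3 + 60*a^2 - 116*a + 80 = (a - 2)*(a^3 - 11*a^2 + 38*a - 40) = (a - 2)^2*(a^2 - 9*a + 20) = (a - 4)*(a - 2)^2*(a - 5)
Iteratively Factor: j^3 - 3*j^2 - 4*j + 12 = (j - 3)*(j^2 - 4) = (j - 3)*(j + 2)*(j - 2)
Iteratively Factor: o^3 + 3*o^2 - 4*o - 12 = (o - 2)*(o^2 + 5*o + 6) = (o - 2)*(o + 2)*(o + 3)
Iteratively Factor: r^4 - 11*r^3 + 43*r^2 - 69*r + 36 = (r - 3)*(r^3 - 8*r^2 + 19*r - 12) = (r - 4)*(r - 3)*(r^2 - 4*r + 3) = (r - 4)*(r - 3)*(r - 1)*(r - 3)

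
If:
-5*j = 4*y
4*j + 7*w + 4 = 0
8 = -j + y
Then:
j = -32/9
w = 92/63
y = 40/9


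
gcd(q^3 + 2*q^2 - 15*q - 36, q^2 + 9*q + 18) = q + 3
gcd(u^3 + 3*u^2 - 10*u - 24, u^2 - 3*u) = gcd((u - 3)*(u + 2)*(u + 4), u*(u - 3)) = u - 3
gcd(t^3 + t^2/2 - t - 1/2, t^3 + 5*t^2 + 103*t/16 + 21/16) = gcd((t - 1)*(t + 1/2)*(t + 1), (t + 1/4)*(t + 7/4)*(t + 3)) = 1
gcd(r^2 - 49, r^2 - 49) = r^2 - 49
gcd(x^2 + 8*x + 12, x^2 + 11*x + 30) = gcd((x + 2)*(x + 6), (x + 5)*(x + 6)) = x + 6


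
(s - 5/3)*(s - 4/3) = s^2 - 3*s + 20/9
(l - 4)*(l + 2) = l^2 - 2*l - 8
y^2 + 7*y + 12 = (y + 3)*(y + 4)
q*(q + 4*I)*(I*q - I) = I*q^3 - 4*q^2 - I*q^2 + 4*q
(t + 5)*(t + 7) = t^2 + 12*t + 35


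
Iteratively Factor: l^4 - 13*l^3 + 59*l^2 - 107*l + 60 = (l - 4)*(l^3 - 9*l^2 + 23*l - 15) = (l - 4)*(l - 3)*(l^2 - 6*l + 5) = (l - 4)*(l - 3)*(l - 1)*(l - 5)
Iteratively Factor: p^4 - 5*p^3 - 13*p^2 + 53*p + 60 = (p - 4)*(p^3 - p^2 - 17*p - 15) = (p - 4)*(p + 1)*(p^2 - 2*p - 15) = (p - 5)*(p - 4)*(p + 1)*(p + 3)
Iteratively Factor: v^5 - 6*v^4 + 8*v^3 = (v - 4)*(v^4 - 2*v^3) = (v - 4)*(v - 2)*(v^3) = v*(v - 4)*(v - 2)*(v^2) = v^2*(v - 4)*(v - 2)*(v)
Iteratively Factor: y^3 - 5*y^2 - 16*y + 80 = (y + 4)*(y^2 - 9*y + 20) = (y - 5)*(y + 4)*(y - 4)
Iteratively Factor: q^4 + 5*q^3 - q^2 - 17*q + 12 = (q + 4)*(q^3 + q^2 - 5*q + 3) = (q - 1)*(q + 4)*(q^2 + 2*q - 3) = (q - 1)*(q + 3)*(q + 4)*(q - 1)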